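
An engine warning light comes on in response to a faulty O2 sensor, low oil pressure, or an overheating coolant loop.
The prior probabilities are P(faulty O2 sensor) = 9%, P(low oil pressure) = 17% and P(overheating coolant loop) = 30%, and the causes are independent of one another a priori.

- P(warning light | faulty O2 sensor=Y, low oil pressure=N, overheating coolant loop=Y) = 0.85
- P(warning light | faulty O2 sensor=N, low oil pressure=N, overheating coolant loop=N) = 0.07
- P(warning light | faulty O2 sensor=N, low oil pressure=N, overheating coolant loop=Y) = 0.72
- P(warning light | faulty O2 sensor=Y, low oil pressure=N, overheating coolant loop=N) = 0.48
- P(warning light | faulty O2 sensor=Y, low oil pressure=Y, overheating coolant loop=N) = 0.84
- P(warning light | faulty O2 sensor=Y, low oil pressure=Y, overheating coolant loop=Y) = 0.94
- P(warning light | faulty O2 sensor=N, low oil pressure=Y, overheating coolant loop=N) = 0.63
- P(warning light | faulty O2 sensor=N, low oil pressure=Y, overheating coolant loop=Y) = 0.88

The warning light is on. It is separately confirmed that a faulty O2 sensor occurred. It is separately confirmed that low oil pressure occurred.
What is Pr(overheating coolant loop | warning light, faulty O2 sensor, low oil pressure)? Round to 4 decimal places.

Weight on overheating coolant loop=true, given the evidence: 0.94×0.3 = 0.282000
Normalizer over all consistent configurations: 0.84×0.7 + 0.94×0.3 = 0.870000
Posterior = 0.282000 / 0.870000 ≈ 0.3241

Pr(overheating coolant loop | warning light, faulty O2 sensor, low oil pressure) ≈ 0.3241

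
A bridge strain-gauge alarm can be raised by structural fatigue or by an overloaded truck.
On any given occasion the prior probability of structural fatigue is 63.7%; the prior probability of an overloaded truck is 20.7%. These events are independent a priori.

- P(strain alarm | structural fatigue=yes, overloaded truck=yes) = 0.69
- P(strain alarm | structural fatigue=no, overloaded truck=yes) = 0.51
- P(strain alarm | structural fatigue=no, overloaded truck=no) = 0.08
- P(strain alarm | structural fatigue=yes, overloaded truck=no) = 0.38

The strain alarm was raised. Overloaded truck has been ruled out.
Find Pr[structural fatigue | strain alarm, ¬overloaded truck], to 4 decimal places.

Pr[structural fatigue | strain alarm, ¬overloaded truck] ≈ 0.8929

Sum P(strain alarm|·) weighted by the priors over both values of structural fatigue:
  P(strain alarm | ¬overloaded truck) = 0.08·0.363 + 0.38·0.637
        = 0.029040 + 0.242060 = 0.271100
The terms with structural fatigue present sum to 0.242060, so
  P(structural fatigue | strain alarm, ¬overloaded truck) = 0.242060 / 0.271100 ≈ 0.8929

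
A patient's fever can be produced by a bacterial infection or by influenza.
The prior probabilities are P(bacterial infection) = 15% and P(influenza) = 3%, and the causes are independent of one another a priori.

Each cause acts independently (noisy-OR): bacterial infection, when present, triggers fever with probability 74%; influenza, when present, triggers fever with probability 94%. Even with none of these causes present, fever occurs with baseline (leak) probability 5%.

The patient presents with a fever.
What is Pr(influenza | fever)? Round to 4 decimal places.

Pr(influenza | fever) ≈ 0.1589

Under noisy-OR, P(fever | causes) = 1 − (1−0.05)·∏(1−qᵢ) over the active causes.
By total probability over the 4 (bacterial infection, influenza) configurations:
  P(fever) = 0.05×0.85×0.97 + 0.943×0.85×0.03 + 0.753×0.15×0.97 + 0.98518×0.15×0.03
        = 0.041225 + 0.024046 + 0.109561 + 0.004433 = 0.179265
Configurations with influenza contribute 0.028479, so
  P(influenza | fever) = 0.028479 / 0.179265 ≈ 0.1589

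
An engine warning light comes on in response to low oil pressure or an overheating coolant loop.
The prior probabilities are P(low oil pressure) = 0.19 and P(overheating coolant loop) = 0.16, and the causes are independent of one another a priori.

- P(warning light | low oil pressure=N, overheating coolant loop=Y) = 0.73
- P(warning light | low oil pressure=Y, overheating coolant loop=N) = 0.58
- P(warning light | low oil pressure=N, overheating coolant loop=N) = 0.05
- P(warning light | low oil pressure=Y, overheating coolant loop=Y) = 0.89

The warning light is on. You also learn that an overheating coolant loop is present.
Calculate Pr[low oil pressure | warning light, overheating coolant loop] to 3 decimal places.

Pr[low oil pressure | warning light, overheating coolant loop] ≈ 0.222

By total probability over both values of low oil pressure:
  P(warning light | overheating coolant loop) = 0.73·0.81 + 0.89·0.19
        = 0.591300 + 0.169100 = 0.760400
Keeping only the low oil pressure-present terms gives 0.169100, so
  P(low oil pressure | warning light, overheating coolant loop) = 0.169100 / 0.760400 ≈ 0.222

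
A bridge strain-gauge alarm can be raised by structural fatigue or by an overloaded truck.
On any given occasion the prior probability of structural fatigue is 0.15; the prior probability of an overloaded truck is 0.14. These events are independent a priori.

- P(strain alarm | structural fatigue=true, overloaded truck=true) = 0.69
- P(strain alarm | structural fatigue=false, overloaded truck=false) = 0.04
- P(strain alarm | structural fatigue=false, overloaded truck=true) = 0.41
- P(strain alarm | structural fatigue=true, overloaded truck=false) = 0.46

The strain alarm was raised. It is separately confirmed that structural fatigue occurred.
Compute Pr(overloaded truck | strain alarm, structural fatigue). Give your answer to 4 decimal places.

Pr(overloaded truck | strain alarm, structural fatigue) ≈ 0.1963

Sum P(strain alarm|·) weighted by the priors over both values of overloaded truck:
  P(strain alarm | structural fatigue) = 0.46·0.86 + 0.69·0.14
        = 0.395600 + 0.096600 = 0.492200
Configurations with overloaded truck contribute 0.096600, so
  P(overloaded truck | strain alarm, structural fatigue) = 0.096600 / 0.492200 ≈ 0.1963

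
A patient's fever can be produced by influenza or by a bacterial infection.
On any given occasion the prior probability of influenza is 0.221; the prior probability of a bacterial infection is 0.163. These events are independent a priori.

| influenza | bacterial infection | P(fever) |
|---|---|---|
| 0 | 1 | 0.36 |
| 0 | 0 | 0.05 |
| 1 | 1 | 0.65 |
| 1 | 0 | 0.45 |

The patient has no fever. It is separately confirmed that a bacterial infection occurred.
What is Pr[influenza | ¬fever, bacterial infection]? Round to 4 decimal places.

Pr[influenza | ¬fever, bacterial infection] ≈ 0.1343

Weight on influenza=true, given the evidence: 0.35×0.221 = 0.077350
Denominator P(¬fever | bacterial infection): 0.64×0.779 + 0.35×0.221 = 0.575910
P(influenza | ¬fever, bacterial infection) = 0.077350/0.575910 ≈ 0.1343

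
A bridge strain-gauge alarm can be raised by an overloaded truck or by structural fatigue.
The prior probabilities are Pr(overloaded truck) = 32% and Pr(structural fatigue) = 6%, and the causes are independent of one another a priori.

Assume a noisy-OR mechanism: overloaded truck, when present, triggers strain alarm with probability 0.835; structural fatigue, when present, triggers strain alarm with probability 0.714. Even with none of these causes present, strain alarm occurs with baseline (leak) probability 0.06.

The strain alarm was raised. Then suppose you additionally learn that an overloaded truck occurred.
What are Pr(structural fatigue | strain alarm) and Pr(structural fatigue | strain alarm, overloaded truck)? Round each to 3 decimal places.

Under noisy-OR, P(strain alarm | causes) = 1 − (1−0.06)·∏(1−qᵢ) over the active causes.
For the numerator, keep only structural fatigue=true terms: 0.029831 + 0.018348 = 0.048179
The normalizing constant is 0.06×0.68×0.94 + 0.73116×0.68×0.06 + 0.8449×0.32×0.94 + 0.955641×0.32×0.06 = 0.340677
Posterior = 0.048179 / 0.340677 ≈ 0.141

Now also conditioning on overloaded truck=true:
Sum P(strain alarm|·) weighted by the priors over both values of structural fatigue:
  P(strain alarm | overloaded truck) = 0.8449*0.94 + 0.955641*0.06
        = 0.794206 + 0.057338 = 0.851544
Keeping only the structural fatigue-present terms gives 0.057338, so
  P(structural fatigue | strain alarm, overloaded truck) = 0.057338 / 0.851544 ≈ 0.067
— overloaded truck explains away the evidence for structural fatigue.

Pr(structural fatigue | strain alarm) ≈ 0.141; Pr(structural fatigue | strain alarm, overloaded truck) ≈ 0.067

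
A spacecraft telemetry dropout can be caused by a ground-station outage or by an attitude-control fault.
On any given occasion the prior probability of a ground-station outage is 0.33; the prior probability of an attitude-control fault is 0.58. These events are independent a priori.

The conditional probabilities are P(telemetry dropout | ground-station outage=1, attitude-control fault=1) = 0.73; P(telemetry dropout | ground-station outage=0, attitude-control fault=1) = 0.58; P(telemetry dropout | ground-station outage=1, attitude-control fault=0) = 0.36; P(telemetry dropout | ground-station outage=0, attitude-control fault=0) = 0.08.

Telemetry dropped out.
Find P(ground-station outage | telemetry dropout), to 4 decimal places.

Sum P(telemetry dropout|·) weighted by the priors over the 4 (ground-station outage, attitude-control fault) configurations:
  P(telemetry dropout) = 0.08·0.67·0.42 + 0.58·0.67·0.58 + 0.36·0.33·0.42 + 0.73·0.33·0.58
        = 0.022512 + 0.225388 + 0.049896 + 0.139722 = 0.437518
The terms with ground-station outage present sum to 0.189618, so
  P(ground-station outage | telemetry dropout) = 0.189618 / 0.437518 ≈ 0.4334

P(ground-station outage | telemetry dropout) ≈ 0.4334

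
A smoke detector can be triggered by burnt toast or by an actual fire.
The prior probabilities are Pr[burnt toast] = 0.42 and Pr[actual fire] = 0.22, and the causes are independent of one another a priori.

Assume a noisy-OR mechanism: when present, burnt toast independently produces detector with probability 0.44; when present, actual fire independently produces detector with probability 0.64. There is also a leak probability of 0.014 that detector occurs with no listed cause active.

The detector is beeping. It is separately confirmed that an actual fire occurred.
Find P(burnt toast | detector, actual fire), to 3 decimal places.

P(burnt toast | detector, actual fire) ≈ 0.474

Under noisy-OR, P(detector | causes) = 1 − (1−0.014)·∏(1−qᵢ) over the active causes.
P(detector | actual fire) = 0.64504*0.58 + 0.801222*0.42 = 0.374123 + 0.336513 = 0.710636
Restricting to configurations with burnt toast present: 0.801222*0.42 = 0.336513.
So P(burnt toast | detector, actual fire) = 0.336513/0.710636 ≈ 0.474.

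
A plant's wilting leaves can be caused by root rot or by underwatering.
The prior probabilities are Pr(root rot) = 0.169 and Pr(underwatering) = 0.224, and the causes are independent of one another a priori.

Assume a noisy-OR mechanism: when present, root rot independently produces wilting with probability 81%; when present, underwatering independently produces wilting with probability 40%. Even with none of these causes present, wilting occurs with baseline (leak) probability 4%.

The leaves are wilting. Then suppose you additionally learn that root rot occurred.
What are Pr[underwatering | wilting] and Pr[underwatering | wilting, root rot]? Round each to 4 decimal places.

Under noisy-OR, P(wilting | causes) = 1 − (1−0.04)·∏(1−qᵢ) over the active causes.
P(wilting) = 0.04·0.831·0.776 + 0.424·0.831·0.224 + 0.8176·0.169·0.776 + 0.89056·0.169·0.224 = 0.025794 + 0.078925 + 0.107223 + 0.033713 = 0.245655
The underwatering-present share is 0.078925 + 0.033713 = 0.112638.
Hence the posterior is 0.112638/0.245655 ≈ 0.4585.

Now condition on the additional information:
P(wilting | root rot) = 0.8176*0.776 + 0.89056*0.224 = 0.634458 + 0.199485 = 0.833943
Restricting to configurations with underwatering present: 0.89056*0.224 = 0.199485.
P(underwatering | wilting, root rot) = 0.199485 / 0.833943 ≈ 0.2392
This is intercausal reasoning (explaining away): once root rot accounts for the wilting, underwatering becomes less likely.

Pr[underwatering | wilting] ≈ 0.4585; Pr[underwatering | wilting, root rot] ≈ 0.2392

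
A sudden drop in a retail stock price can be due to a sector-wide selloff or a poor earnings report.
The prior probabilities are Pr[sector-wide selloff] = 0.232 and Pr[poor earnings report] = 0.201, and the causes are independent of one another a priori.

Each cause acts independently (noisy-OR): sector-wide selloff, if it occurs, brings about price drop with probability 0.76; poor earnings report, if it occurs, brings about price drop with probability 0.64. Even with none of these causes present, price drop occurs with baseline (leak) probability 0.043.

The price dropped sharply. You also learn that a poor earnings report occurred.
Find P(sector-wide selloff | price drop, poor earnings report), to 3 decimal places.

Under noisy-OR, P(price drop | causes) = 1 − (1−0.043)·∏(1−qᵢ) over the active causes.
Numerator (weight on configurations with sector-wide selloff): 0.917315*0.232 = 0.212817
The normalizing constant is 0.65548*0.768 + 0.917315*0.232 = 0.716226
Posterior = 0.212817 / 0.716226 ≈ 0.297

P(sector-wide selloff | price drop, poor earnings report) ≈ 0.297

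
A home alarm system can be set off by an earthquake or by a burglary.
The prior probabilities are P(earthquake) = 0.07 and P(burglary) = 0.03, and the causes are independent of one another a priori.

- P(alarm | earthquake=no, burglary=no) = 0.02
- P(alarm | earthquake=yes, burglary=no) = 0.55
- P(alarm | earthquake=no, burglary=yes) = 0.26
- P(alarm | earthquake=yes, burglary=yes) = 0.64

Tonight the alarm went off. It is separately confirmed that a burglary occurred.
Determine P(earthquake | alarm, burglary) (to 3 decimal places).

P(earthquake | alarm, burglary) ≈ 0.156

Sum P(alarm|·) weighted by the priors over both values of earthquake:
  P(alarm | burglary) = 0.26×0.93 + 0.64×0.07
        = 0.241800 + 0.044800 = 0.286600
Configurations with earthquake contribute 0.044800, so
  P(earthquake | alarm, burglary) = 0.044800 / 0.286600 ≈ 0.156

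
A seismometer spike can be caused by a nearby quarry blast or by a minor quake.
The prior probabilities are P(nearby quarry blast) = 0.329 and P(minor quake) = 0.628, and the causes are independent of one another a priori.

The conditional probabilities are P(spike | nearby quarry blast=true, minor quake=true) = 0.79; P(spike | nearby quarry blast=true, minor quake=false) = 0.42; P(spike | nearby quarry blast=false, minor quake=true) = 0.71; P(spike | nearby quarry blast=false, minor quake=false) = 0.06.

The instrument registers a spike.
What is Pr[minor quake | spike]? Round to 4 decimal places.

Pr[minor quake | spike] ≈ 0.8745

Sum P(spike|·) weighted by the priors over the 4 (nearby quarry blast, minor quake) configurations:
  P(spike) = 0.06*0.671*0.372 + 0.71*0.671*0.628 + 0.42*0.329*0.372 + 0.79*0.329*0.628
        = 0.014977 + 0.299185 + 0.051403 + 0.163223 = 0.528788
Configurations with minor quake contribute 0.462408, so
  P(minor quake | spike) = 0.462408 / 0.528788 ≈ 0.8745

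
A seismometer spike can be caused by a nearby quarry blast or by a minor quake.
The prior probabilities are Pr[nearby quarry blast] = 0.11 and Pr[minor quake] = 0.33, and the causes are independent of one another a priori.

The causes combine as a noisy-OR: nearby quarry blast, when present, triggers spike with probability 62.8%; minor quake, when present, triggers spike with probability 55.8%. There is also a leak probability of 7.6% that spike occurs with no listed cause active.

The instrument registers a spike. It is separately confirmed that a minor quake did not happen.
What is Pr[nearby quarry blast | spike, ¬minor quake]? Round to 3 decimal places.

Pr[nearby quarry blast | spike, ¬minor quake] ≈ 0.516

Under noisy-OR, P(spike | causes) = 1 − (1−0.076)·∏(1−qᵢ) over the active causes.
Weight on nearby quarry blast=true, given the evidence: 0.656272*0.11 = 0.072190
Normalizer over all consistent configurations: 0.076*0.89 + 0.656272*0.11 = 0.139830
Posterior = 0.072190 / 0.139830 ≈ 0.516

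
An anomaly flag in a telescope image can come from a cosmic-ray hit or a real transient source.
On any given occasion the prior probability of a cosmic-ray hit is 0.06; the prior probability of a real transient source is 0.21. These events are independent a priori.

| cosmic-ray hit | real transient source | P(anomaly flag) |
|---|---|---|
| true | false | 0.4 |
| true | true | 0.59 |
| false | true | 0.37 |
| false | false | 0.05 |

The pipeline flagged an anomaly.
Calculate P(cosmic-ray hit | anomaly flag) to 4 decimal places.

P(anomaly flag) = 0.05*0.94*0.79 + 0.37*0.94*0.21 + 0.4*0.06*0.79 + 0.59*0.06*0.21 = 0.037130 + 0.073038 + 0.018960 + 0.007434 = 0.136562
Restricting to configurations with cosmic-ray hit present: 0.018960 + 0.007434 = 0.026394.
So P(cosmic-ray hit | anomaly flag) = 0.026394/0.136562 ≈ 0.1933.

P(cosmic-ray hit | anomaly flag) ≈ 0.1933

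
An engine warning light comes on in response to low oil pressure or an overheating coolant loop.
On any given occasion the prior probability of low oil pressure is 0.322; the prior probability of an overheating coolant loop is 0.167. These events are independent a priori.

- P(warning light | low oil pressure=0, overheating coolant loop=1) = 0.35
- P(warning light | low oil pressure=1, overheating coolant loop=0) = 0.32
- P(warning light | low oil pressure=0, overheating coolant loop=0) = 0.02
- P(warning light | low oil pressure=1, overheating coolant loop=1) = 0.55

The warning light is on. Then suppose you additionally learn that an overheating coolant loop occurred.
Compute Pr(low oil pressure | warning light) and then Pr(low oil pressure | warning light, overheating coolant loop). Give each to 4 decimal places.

P(warning light) = 0.02×0.678×0.833 + 0.35×0.678×0.167 + 0.32×0.322×0.833 + 0.55×0.322×0.167 = 0.011295 + 0.039629 + 0.085832 + 0.029576 = 0.166332
Of this, 0.115408 comes from 0.085832 + 0.029576 (the low oil pressure=true cases).
Hence the posterior is 0.115408/0.166332 ≈ 0.6938.

Now also conditioning on overheating coolant loop=true:
Weight on low oil pressure=true, given the evidence: 0.55×0.322 = 0.177100
Denominator P(warning light | overheating coolant loop): 0.35×0.678 + 0.55×0.322 = 0.414400
P(low oil pressure | warning light, overheating coolant loop) = 0.177100/0.414400 ≈ 0.4274
— overheating coolant loop explains away the evidence for low oil pressure.

Pr(low oil pressure | warning light) ≈ 0.6938; Pr(low oil pressure | warning light, overheating coolant loop) ≈ 0.4274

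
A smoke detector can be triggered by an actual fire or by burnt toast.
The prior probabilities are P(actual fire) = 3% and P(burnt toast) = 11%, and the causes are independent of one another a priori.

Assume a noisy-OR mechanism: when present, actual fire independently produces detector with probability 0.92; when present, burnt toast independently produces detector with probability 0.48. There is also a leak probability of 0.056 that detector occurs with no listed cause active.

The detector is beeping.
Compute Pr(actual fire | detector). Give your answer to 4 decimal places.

Pr(actual fire | detector) ≈ 0.2134

Under noisy-OR, P(detector | causes) = 1 − (1−0.056)·∏(1−qᵢ) over the active causes.
P(detector) = 0.056*0.97*0.89 + 0.50912*0.97*0.11 + 0.92448*0.03*0.89 + 0.96073*0.03*0.11 = 0.048345 + 0.054323 + 0.024684 + 0.003170 = 0.130522
Of this, 0.027854 comes from 0.024684 + 0.003170 (the actual fire=true cases).
So P(actual fire | detector) = 0.027854/0.130522 ≈ 0.2134.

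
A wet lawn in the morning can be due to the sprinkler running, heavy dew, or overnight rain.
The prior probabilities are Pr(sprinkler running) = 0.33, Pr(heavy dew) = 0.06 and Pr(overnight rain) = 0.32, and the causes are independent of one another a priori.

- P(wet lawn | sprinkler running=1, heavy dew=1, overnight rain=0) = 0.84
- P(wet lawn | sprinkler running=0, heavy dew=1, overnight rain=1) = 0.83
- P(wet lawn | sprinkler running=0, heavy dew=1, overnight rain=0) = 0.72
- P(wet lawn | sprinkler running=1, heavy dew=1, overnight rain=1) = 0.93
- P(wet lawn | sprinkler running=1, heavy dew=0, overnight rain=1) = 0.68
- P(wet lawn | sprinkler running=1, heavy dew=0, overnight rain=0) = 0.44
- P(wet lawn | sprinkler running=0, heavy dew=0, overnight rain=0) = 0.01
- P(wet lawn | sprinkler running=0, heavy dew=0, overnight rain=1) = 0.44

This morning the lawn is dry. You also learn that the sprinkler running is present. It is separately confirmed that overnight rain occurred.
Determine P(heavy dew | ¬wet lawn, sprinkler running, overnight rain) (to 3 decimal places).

P(¬wet lawn | sprinkler running, overnight rain) = 0.32·0.94 + 0.07·0.06 = 0.300800 + 0.004200 = 0.305000
The heavy dew-present share is 0.07·0.06 = 0.004200.
So P(heavy dew | ¬wet lawn, sprinkler running, overnight rain) = 0.004200/0.305000 ≈ 0.014.

P(heavy dew | ¬wet lawn, sprinkler running, overnight rain) ≈ 0.014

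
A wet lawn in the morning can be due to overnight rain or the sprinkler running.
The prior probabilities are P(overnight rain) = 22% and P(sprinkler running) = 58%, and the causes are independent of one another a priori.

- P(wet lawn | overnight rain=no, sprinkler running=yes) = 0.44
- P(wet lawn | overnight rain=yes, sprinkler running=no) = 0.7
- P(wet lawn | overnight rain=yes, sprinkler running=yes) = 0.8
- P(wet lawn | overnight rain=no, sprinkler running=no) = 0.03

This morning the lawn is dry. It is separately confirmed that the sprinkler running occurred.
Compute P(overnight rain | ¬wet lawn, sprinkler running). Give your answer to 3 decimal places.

For the numerator, keep only overnight rain=true terms: 0.2·0.22 = 0.044000
The normalizing constant is 0.56·0.78 + 0.2·0.22 = 0.480800
P(overnight rain | ¬wet lawn, sprinkler running) = 0.044000/0.480800 ≈ 0.092

P(overnight rain | ¬wet lawn, sprinkler running) ≈ 0.092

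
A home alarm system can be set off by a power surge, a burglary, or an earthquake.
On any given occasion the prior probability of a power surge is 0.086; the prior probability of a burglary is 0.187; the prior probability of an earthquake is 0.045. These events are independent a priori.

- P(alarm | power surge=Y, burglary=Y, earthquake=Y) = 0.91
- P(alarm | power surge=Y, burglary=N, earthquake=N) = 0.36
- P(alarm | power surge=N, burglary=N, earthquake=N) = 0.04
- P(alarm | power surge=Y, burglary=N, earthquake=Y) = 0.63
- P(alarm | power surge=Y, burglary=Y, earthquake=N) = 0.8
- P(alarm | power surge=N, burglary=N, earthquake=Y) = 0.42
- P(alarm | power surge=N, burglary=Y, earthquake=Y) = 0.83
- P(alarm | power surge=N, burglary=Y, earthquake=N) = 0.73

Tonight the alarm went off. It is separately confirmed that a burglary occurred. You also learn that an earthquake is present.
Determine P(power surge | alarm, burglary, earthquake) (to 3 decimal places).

P(power surge | alarm, burglary, earthquake) ≈ 0.094

P(alarm | burglary, earthquake) = 0.83×0.914 + 0.91×0.086 = 0.758620 + 0.078260 = 0.836880
The power surge-present share is 0.91×0.086 = 0.078260.
Hence the posterior is 0.078260/0.836880 ≈ 0.094.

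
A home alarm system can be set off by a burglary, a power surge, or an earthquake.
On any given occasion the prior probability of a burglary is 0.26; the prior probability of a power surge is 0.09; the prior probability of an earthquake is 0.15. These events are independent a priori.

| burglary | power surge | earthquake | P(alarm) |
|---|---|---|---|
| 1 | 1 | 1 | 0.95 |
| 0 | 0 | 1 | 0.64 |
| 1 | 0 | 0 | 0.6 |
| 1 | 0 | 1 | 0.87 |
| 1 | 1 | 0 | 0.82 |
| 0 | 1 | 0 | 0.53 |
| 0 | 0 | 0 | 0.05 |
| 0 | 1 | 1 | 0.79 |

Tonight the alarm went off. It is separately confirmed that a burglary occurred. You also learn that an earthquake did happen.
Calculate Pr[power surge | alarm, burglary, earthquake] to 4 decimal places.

Pr[power surge | alarm, burglary, earthquake] ≈ 0.0975

Weight on power surge=true, given the evidence: 0.95*0.09 = 0.085500
Denominator P(alarm | burglary, earthquake): 0.87*0.91 + 0.95*0.09 = 0.877200
P(power surge | alarm, burglary, earthquake) = 0.085500/0.877200 ≈ 0.0975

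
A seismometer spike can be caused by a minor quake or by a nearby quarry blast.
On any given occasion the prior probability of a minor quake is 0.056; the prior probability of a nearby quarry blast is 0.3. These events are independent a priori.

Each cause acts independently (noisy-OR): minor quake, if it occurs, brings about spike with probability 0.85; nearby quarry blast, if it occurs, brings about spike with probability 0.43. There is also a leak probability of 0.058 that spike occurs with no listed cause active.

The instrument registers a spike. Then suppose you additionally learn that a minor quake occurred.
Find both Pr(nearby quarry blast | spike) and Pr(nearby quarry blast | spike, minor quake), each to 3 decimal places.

Pr(nearby quarry blast | spike) ≈ 0.671; Pr(nearby quarry blast | spike, minor quake) ≈ 0.315

Under noisy-OR, P(spike | causes) = 1 − (1−0.058)·∏(1−qᵢ) over the active causes.
By total probability over the 4 (minor quake, nearby quarry blast) configurations:
  P(spike) = 0.058·0.944·0.7 + 0.46306·0.944·0.3 + 0.8587·0.056·0.7 + 0.919459·0.056·0.3
        = 0.038326 + 0.131139 + 0.033661 + 0.015447 = 0.218573
Configurations with nearby quarry blast contribute 0.146586, so
  P(nearby quarry blast | spike) = 0.146586 / 0.218573 ≈ 0.671

With the extra evidence:
Enumerate both values of nearby quarry blast and weight by the priors:
  P(spike | minor quake) = 0.8587×0.7 + 0.919459×0.3
        = 0.601090 + 0.275838 = 0.876928
The terms with nearby quarry blast present sum to 0.275838, so
  P(nearby quarry blast | spike, minor quake) = 0.275838 / 0.876928 ≈ 0.315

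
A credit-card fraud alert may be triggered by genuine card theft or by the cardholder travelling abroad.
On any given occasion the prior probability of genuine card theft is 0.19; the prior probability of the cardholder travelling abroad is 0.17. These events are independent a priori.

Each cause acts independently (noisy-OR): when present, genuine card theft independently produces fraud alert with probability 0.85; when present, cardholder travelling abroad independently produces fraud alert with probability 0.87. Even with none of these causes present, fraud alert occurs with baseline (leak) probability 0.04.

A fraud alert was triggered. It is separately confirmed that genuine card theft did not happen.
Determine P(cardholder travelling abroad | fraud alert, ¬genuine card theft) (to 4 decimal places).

Under noisy-OR, P(fraud alert | causes) = 1 − (1−0.04)·∏(1−qᵢ) over the active causes.
Numerator (weight on configurations with cardholder travelling abroad): 0.8752×0.17 = 0.148784
Denominator P(fraud alert | ¬genuine card theft): 0.04×0.83 + 0.8752×0.17 = 0.181984
P(cardholder travelling abroad | fraud alert, ¬genuine card theft) = 0.148784/0.181984 ≈ 0.8176

P(cardholder travelling abroad | fraud alert, ¬genuine card theft) ≈ 0.8176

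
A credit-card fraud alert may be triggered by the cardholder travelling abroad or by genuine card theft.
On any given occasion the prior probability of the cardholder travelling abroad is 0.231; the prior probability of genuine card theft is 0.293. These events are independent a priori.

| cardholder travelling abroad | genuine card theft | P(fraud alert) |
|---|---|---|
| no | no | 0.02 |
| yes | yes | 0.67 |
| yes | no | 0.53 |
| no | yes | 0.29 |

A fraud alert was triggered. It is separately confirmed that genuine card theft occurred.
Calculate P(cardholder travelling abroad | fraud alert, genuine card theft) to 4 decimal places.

P(cardholder travelling abroad | fraud alert, genuine card theft) ≈ 0.4097

P(fraud alert | genuine card theft) = 0.29·0.769 + 0.67·0.231 = 0.223010 + 0.154770 = 0.377780
The cardholder travelling abroad-present share is 0.67·0.231 = 0.154770.
Hence the posterior is 0.154770/0.377780 ≈ 0.4097.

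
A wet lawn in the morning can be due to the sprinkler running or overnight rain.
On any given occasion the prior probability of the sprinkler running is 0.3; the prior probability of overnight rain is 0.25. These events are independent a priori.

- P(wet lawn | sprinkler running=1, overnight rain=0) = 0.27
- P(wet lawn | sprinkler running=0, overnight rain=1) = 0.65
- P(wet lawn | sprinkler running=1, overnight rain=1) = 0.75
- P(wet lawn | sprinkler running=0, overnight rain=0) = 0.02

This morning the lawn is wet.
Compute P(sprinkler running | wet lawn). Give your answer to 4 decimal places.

P(wet lawn) = 0.02×0.7×0.75 + 0.65×0.7×0.25 + 0.27×0.3×0.75 + 0.75×0.3×0.25 = 0.010500 + 0.113750 + 0.060750 + 0.056250 = 0.241250
Restricting to configurations with sprinkler running present: 0.060750 + 0.056250 = 0.117000.
Hence the posterior is 0.117000/0.241250 ≈ 0.4850.

P(sprinkler running | wet lawn) ≈ 0.4850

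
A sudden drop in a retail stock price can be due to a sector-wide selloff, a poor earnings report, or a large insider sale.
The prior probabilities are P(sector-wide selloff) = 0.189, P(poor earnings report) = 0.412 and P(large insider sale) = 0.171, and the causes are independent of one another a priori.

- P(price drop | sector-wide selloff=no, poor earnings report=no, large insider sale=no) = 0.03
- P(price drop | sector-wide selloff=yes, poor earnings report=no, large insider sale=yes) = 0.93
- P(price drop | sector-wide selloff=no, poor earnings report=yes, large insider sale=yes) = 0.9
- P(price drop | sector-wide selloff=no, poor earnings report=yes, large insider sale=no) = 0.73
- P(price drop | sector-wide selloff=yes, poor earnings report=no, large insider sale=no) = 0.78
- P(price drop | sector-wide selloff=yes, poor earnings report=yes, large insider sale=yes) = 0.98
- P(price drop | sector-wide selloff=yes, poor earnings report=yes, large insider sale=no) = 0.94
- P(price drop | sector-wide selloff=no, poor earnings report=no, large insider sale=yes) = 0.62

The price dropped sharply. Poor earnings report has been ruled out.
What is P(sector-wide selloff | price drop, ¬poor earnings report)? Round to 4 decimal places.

P(sector-wide selloff | price drop, ¬poor earnings report) ≈ 0.5892

By total probability over the 4 (sector-wide selloff, large insider sale) configurations:
  P(price drop | ¬poor earnings report) = 0.03×0.811×0.829 + 0.62×0.811×0.171 + 0.78×0.189×0.829 + 0.93×0.189×0.171
        = 0.020170 + 0.085982 + 0.122211 + 0.030057 = 0.258420
Keeping only the sector-wide selloff-present terms gives 0.152268, so
  P(sector-wide selloff | price drop, ¬poor earnings report) = 0.152268 / 0.258420 ≈ 0.5892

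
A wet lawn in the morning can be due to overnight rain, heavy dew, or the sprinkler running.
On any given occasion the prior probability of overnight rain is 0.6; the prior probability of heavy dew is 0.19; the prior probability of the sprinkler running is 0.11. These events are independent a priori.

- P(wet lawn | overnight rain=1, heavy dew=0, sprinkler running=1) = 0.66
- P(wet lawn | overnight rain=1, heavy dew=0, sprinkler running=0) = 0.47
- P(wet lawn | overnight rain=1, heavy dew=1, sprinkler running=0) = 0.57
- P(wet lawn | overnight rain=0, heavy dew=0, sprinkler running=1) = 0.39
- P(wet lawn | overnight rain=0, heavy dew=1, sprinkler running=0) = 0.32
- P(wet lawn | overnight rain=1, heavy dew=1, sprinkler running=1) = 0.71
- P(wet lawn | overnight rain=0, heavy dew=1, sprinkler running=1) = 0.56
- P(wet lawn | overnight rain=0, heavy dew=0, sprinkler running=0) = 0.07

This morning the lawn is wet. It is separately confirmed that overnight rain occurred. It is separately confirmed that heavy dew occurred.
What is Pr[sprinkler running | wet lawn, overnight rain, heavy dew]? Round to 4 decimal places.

By total probability over both values of sprinkler running:
  P(wet lawn | overnight rain, heavy dew) = 0.57*0.89 + 0.71*0.11
        = 0.507300 + 0.078100 = 0.585400
Configurations with sprinkler running contribute 0.078100, so
  P(sprinkler running | wet lawn, overnight rain, heavy dew) = 0.078100 / 0.585400 ≈ 0.1334

Pr[sprinkler running | wet lawn, overnight rain, heavy dew] ≈ 0.1334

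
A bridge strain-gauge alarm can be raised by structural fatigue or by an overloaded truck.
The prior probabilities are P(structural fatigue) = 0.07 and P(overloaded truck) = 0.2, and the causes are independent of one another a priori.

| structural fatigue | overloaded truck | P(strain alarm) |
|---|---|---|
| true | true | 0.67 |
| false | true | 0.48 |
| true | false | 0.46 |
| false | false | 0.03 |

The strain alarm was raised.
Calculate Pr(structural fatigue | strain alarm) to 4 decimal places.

For the numerator, keep only structural fatigue=true terms: 0.025760 + 0.009380 = 0.035140
The normalizing constant is 0.03·0.93·0.8 + 0.48·0.93·0.2 + 0.46·0.07·0.8 + 0.67·0.07·0.2 = 0.146740
Posterior = 0.035140 / 0.146740 ≈ 0.2395

Pr(structural fatigue | strain alarm) ≈ 0.2395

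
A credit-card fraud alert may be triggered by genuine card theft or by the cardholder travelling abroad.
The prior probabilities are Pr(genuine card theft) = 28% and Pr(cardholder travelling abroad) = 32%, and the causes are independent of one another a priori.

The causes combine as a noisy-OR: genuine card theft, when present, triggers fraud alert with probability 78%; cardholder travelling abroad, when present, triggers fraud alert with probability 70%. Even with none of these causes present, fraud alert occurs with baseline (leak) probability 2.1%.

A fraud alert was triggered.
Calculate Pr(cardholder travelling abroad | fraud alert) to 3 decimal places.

Pr(cardholder travelling abroad | fraud alert) ≈ 0.607

Under noisy-OR, P(fraud alert | causes) = 1 − (1−0.021)·∏(1−qᵢ) over the active causes.
For the numerator, keep only cardholder travelling abroad=true terms: 0.162732 + 0.083811 = 0.246543
Normalizer over all consistent configurations: 0.021*0.72*0.68 + 0.7063*0.72*0.32 + 0.78462*0.28*0.68 + 0.935386*0.28*0.32 = 0.406217
Posterior = 0.246543 / 0.406217 ≈ 0.607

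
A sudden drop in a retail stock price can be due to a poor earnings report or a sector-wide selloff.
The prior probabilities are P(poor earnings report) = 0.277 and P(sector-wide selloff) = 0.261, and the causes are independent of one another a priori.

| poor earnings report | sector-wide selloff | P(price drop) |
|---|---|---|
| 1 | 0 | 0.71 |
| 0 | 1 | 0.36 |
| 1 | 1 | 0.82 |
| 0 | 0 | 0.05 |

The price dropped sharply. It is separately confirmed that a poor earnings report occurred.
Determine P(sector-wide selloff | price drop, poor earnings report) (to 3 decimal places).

P(sector-wide selloff | price drop, poor earnings report) ≈ 0.290

Weight on sector-wide selloff=true, given the evidence: 0.82·0.261 = 0.214020
Denominator P(price drop | poor earnings report): 0.71·0.739 + 0.82·0.261 = 0.738710
P(sector-wide selloff | price drop, poor earnings report) = 0.214020/0.738710 ≈ 0.290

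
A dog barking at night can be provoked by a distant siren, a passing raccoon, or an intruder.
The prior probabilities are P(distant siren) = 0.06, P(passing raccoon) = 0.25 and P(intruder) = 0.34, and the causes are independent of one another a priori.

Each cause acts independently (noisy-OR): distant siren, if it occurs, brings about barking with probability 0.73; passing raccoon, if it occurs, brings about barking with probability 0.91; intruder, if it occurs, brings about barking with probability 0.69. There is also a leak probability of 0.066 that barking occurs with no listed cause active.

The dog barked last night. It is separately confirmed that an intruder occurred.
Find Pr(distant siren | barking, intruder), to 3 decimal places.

Under noisy-OR, P(barking | causes) = 1 − (1−0.066)·∏(1−qᵢ) over the active causes.
Numerator (weight on configurations with distant siren): 0.041482 + 0.014894 = 0.056376
The normalizing constant is 0.71046*0.94*0.75 + 0.973941*0.94*0.25 + 0.921824*0.06*0.75 + 0.992964*0.06*0.25 = 0.786126
Posterior = 0.056376 / 0.786126 ≈ 0.072

Pr(distant siren | barking, intruder) ≈ 0.072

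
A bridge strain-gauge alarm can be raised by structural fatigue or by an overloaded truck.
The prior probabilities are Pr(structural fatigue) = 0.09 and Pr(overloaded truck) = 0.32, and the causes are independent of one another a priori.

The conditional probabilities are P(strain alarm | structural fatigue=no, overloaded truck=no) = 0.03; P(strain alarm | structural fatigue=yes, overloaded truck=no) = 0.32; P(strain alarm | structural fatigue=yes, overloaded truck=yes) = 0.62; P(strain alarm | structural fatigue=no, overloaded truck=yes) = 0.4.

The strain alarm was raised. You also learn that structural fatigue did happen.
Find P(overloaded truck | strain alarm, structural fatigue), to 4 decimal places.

P(strain alarm | structural fatigue) = 0.32·0.68 + 0.62·0.32 = 0.217600 + 0.198400 = 0.416000
The overloaded truck-present share is 0.62·0.32 = 0.198400.
Hence the posterior is 0.198400/0.416000 ≈ 0.4769.

P(overloaded truck | strain alarm, structural fatigue) ≈ 0.4769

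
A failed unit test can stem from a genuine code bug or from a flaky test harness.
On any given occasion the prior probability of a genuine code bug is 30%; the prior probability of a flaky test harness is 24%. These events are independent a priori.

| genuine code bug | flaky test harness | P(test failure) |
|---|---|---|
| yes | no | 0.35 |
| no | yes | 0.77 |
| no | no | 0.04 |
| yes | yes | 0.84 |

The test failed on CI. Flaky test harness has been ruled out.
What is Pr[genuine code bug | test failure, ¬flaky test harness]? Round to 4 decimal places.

Numerator (weight on configurations with genuine code bug): 0.35·0.3 = 0.105000
Denominator P(test failure | ¬flaky test harness): 0.04·0.7 + 0.35·0.3 = 0.133000
P(genuine code bug | test failure, ¬flaky test harness) = 0.105000/0.133000 ≈ 0.7895

Pr[genuine code bug | test failure, ¬flaky test harness] ≈ 0.7895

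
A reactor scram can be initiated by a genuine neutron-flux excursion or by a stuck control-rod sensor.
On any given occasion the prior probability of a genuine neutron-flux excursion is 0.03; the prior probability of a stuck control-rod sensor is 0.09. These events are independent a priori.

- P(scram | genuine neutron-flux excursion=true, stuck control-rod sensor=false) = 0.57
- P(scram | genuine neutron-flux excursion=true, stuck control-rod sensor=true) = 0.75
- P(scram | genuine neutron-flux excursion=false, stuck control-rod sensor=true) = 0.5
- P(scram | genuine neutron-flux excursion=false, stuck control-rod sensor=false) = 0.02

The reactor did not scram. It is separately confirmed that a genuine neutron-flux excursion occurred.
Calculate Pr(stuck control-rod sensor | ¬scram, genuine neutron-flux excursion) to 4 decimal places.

Weight on stuck control-rod sensor=true, given the evidence: 0.25·0.09 = 0.022500
Denominator P(¬scram | genuine neutron-flux excursion): 0.43·0.91 + 0.25·0.09 = 0.413800
Posterior = 0.022500 / 0.413800 ≈ 0.0544

Pr(stuck control-rod sensor | ¬scram, genuine neutron-flux excursion) ≈ 0.0544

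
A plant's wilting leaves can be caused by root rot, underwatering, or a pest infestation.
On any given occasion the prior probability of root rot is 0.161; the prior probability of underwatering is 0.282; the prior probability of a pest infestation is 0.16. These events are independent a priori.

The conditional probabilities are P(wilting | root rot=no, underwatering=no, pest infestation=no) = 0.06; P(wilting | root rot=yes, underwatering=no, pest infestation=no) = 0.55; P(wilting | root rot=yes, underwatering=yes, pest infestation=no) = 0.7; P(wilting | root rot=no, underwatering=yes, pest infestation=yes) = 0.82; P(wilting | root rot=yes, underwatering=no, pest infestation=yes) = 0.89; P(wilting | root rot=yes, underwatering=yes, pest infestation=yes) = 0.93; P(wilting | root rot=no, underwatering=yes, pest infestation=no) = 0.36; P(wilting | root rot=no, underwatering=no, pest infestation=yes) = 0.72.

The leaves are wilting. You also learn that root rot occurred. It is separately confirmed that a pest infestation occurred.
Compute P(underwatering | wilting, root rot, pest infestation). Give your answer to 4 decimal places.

Weight on underwatering=true, given the evidence: 0.93*0.282 = 0.262260
The normalizing constant is 0.89*0.718 + 0.93*0.282 = 0.901280
P(underwatering | wilting, root rot, pest infestation) = 0.262260/0.901280 ≈ 0.2910

P(underwatering | wilting, root rot, pest infestation) ≈ 0.2910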